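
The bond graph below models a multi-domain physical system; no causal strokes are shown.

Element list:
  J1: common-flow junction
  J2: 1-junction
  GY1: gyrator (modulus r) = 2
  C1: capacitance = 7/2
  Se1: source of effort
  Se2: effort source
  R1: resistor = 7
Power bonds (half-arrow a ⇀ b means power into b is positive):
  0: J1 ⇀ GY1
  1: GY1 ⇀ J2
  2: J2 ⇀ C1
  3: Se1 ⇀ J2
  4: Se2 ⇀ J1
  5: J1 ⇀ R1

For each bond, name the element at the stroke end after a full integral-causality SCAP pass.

b3 |J2  (Se1 fixes effort; stroke away)
b4 |J1  (Se2: effort source, stroke at far end)
b2 |J2  (prefer integral on C1)
b1 |GY1  (only one flow-in slot at J2)
b0 |GY1  (through GY1, causality inverts; strokes same side of GY1)
b5 |J1  (J1: bond 0 brought flow, rest push out)

b0 stroke at GY1
b1 stroke at GY1
b2 stroke at J2
b3 stroke at J2
b4 stroke at J1
b5 stroke at J1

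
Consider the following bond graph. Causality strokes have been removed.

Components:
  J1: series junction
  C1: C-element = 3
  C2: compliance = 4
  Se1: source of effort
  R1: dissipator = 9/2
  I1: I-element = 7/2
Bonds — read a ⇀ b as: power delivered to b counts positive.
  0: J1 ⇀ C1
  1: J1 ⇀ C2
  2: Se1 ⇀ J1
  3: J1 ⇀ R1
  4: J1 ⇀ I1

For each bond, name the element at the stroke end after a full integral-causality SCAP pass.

bond 2 stroke at J1  (Se1: effort source, stroke at far end)
bond 0 stroke at J1  (C1 integral (e out))
bond 1 stroke at J1  (prefer integral on C2)
bond 4 stroke at I1  (I1 outputs flow p/I1)
bond 3 stroke at J1  (common-f at J1 fixed by 4)

β0 →J1
β1 →J1
β2 →J1
β3 →J1
β4 →I1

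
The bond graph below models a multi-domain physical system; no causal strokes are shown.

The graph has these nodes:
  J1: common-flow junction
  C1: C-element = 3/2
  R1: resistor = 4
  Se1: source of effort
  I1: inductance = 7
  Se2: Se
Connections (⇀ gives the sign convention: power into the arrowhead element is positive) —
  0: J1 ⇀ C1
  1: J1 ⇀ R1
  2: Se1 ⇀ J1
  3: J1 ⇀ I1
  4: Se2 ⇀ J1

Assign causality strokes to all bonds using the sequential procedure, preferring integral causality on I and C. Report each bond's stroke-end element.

b2 →J1  (Se1 (Se) sets effort on bond)
b4 →J1  (Se2 fixes effort; stroke away)
b0 →J1  (C1: C, integral causality)
b3 →I1  (I1: I, integral causality)
b1 →J1  (J1: bond 3 brought flow, rest push out)

b0 stroke→J1
b1 stroke→J1
b2 stroke→J1
b3 stroke→I1
b4 stroke→J1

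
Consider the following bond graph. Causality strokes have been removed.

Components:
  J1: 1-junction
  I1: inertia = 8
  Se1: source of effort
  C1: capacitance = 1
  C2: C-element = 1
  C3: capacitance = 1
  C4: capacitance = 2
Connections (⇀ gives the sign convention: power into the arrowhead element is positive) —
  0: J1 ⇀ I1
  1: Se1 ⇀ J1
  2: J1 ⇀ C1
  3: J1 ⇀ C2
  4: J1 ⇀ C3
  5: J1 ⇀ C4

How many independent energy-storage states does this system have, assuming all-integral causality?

5  (C1, C2, C3, C4, I1 all integral)

β1 stroke→J1  (Se1 (Se) sets effort on bond)
β0 stroke→I1  (I1 outputs flow p/I1)
β2 stroke→J1  (1-jn J1 has f-setter on 0)
β3 stroke→J1  (1-jn J1 has f-setter on 0)
β4 stroke→J1  (common-f at J1 fixed by 0)
β5 stroke→J1  (J1 flow already set via bond 0)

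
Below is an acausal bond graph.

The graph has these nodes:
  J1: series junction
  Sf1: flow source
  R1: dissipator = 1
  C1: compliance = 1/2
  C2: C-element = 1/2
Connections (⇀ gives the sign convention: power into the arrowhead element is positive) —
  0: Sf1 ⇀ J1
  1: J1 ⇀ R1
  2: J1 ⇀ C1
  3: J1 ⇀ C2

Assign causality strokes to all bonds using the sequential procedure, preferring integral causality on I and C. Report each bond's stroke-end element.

β0 →Sf1  (source Sf1 imposes f)
β1 →J1  (J1 flow already set via bond 0)
β2 →J1  (common-f at J1 fixed by 0)
β3 →J1  (common-f at J1 fixed by 0)

β0 |Sf1
β1 |J1
β2 |J1
β3 |J1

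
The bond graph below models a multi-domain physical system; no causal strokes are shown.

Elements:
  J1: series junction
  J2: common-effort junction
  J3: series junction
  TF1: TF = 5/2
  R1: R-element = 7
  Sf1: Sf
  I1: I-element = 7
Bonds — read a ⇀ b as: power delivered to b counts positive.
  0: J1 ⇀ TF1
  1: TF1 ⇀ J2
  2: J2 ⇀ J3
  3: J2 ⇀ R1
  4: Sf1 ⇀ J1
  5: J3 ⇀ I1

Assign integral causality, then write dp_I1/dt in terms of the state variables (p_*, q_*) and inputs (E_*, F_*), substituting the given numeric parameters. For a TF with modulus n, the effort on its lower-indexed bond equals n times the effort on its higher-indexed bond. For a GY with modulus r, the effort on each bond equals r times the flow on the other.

bond 4 →Sf1  (Sf1 (Sf) sets flow on bond)
bond 0 →J1  (J1 flow already set via bond 4)
bond 1 →TF1  (through TF1, causality passes straight; one stroke at TF1)
bond 5 →I1  (prefer integral on I1)
bond 2 →J3  (common-f at J3 fixed by 5)
bond 3 →J2  (J2 needs exactly one e-in)

dp_I1/dt = 35*F_Sf1/2 - p_I1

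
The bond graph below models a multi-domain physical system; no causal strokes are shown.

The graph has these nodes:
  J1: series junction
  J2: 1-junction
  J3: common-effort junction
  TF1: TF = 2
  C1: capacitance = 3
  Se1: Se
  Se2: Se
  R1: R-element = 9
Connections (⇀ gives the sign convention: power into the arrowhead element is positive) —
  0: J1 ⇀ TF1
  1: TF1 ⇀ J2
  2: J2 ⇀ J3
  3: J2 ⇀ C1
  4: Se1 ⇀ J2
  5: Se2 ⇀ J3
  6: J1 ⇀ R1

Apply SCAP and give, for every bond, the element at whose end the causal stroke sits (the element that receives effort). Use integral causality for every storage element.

β4 |J2  (Se1 (Se) sets effort on bond)
β5 |J3  (Se2: effort source, stroke at far end)
β2 |J2  (common-e at J3 fixed by 5)
β3 |J2  (prefer integral on C1)
β1 |TF1  (J2: last free bond brings flow in)
β0 |J1  (TF TF1: opposite of bond 1)
β6 |R1  (only one flow-in slot at J1)

b0 |J1
b1 |TF1
b2 |J2
b3 |J2
b4 |J2
b5 |J3
b6 |R1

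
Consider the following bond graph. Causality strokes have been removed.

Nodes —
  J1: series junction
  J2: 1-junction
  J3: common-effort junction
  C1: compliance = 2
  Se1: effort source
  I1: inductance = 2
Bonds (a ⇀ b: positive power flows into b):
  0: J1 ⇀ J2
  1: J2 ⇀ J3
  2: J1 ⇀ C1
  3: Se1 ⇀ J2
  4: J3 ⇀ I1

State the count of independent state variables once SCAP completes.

2  (C1, I1 all integral)

#3 stroke→J2  (source Se1 imposes e)
#2 stroke→J1  (C1 integral (e out))
#0 stroke→J2  (J1: last free bond brings flow in)
#1 stroke→J3  (J2 needs exactly one f-in)
#4 stroke→I1  (common-e at J3 fixed by 1)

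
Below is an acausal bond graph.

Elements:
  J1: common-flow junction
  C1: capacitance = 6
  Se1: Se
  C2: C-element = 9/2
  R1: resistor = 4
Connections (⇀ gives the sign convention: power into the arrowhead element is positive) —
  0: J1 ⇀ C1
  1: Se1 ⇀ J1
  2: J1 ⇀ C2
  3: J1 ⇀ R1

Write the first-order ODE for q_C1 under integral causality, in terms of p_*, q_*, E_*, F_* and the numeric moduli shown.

dq_C1/dt = E_Se1/4 - q_C1/24 - q_C2/18

b1 →J1  (source Se1 imposes e)
b0 →J1  (prefer integral on C1)
b2 →J1  (C2 outputs effort q/C2)
b3 →R1  (J1 needs exactly one f-in)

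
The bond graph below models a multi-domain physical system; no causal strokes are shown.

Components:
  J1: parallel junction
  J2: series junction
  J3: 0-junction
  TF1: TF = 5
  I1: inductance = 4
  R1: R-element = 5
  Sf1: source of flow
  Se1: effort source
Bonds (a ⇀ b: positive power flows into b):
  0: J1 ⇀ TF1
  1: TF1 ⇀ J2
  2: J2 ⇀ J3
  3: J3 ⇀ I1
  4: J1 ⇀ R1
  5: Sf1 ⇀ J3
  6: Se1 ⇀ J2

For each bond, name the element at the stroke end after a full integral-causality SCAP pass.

bond 5 |Sf1  (source Sf1 imposes f)
bond 6 |J2  (Se1 (Se) sets effort on bond)
bond 3 |I1  (prefer integral on I1)
bond 2 |J3  (J3: last free bond brings effort in)
bond 1 |J2  (1-jn J2 has f-setter on 2)
bond 0 |TF1  (TF1: transformer flips bond 1)
bond 4 |J1  (closing 0-jn rule on J1)

#0 |TF1
#1 |J2
#2 |J3
#3 |I1
#4 |J1
#5 |Sf1
#6 |J2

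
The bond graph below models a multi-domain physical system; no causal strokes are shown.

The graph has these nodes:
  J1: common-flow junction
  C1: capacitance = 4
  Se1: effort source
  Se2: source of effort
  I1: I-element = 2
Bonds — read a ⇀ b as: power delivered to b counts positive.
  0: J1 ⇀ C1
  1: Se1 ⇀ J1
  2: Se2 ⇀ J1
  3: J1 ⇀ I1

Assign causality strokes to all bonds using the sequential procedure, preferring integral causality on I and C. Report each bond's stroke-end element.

β0 stroke at J1
β1 stroke at J1
β2 stroke at J1
β3 stroke at I1

bond 1 |J1  (Se1 (Se) sets effort on bond)
bond 2 |J1  (source Se2 imposes e)
bond 0 |J1  (C1 integral (e out))
bond 3 |I1  (J1 needs exactly one f-in)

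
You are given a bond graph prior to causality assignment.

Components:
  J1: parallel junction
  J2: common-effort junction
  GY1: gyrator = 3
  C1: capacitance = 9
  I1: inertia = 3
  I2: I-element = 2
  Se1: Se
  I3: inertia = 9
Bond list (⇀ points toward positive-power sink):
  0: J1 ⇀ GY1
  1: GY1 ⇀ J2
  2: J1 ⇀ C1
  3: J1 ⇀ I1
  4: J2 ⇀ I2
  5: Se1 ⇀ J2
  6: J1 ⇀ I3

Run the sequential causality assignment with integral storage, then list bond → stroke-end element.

#5 stroke at J2  (source Se1 imposes e)
#1 stroke at GY1  (J2: bond 5 brought effort, rest push out)
#4 stroke at I2  (common-e at J2 fixed by 5)
#0 stroke at GY1  (GY1: gyrator matches bond 1)
#2 stroke at J1  (prefer integral on C1)
#3 stroke at I1  (J1 effort already set via bond 2)
#6 stroke at I3  (common-e at J1 fixed by 2)

β0 →GY1
β1 →GY1
β2 →J1
β3 →I1
β4 →I2
β5 →J2
β6 →I3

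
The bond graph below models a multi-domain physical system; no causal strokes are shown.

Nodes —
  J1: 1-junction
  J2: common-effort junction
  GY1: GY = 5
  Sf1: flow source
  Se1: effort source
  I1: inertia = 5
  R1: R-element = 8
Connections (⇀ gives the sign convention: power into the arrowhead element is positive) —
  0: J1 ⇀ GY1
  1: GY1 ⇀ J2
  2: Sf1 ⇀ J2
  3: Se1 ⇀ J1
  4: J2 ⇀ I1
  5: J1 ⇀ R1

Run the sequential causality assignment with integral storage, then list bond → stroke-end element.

bond 2 stroke at Sf1  (source Sf1 imposes f)
bond 3 stroke at J1  (Se1 (Se) sets effort on bond)
bond 4 stroke at I1  (I1 integral (f out))
bond 1 stroke at J2  (J2: last free bond brings effort in)
bond 0 stroke at J1  (GY1: gyrator matches bond 1)
bond 5 stroke at R1  (J1: last free bond brings flow in)

bond 0 |J1
bond 1 |J2
bond 2 |Sf1
bond 3 |J1
bond 4 |I1
bond 5 |R1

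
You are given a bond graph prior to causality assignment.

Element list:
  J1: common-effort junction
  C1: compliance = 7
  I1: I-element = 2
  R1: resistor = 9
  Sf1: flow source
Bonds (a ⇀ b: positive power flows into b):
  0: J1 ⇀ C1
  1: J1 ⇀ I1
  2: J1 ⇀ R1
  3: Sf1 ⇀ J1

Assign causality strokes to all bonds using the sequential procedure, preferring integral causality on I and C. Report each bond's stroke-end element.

β3 |Sf1  (Sf1 fixes flow; stroke at Sf1)
β0 |J1  (prefer integral on C1)
β1 |I1  (J1: bond 0 brought effort, rest push out)
β2 |R1  (0-jn J1 has e-setter on 0)

bond 0 |J1
bond 1 |I1
bond 2 |R1
bond 3 |Sf1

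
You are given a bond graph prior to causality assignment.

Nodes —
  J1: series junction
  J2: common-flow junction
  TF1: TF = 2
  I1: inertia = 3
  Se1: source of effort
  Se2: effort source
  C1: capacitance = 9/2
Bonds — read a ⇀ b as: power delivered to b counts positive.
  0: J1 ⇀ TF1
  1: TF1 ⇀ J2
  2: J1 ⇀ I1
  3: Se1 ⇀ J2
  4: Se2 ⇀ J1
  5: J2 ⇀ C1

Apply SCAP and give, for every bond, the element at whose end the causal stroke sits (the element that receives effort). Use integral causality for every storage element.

β0 |J1
β1 |TF1
β2 |I1
β3 |J2
β4 |J1
β5 |J2

#3 |J2  (source Se1 imposes e)
#4 |J1  (Se2: effort source, stroke at far end)
#2 |I1  (prefer integral on I1)
#0 |J1  (J1 flow already set via bond 2)
#1 |TF1  (through TF1, causality passes straight; one stroke at TF1)
#5 |J2  (1-jn J2 has f-setter on 1)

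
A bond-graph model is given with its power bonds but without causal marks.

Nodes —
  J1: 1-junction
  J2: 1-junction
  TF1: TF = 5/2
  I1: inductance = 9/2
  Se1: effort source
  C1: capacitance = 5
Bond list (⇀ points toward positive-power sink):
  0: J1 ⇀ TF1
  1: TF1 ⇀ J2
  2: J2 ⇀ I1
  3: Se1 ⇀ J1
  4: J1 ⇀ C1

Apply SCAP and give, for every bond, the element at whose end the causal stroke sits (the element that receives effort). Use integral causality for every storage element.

b3 stroke→J1  (Se1: effort source, stroke at far end)
b2 stroke→I1  (I1: I, integral causality)
b1 stroke→J2  (J2: bond 2 brought flow, rest push out)
b0 stroke→TF1  (through TF1, causality passes straight; one stroke at TF1)
b4 stroke→J1  (common-f at J1 fixed by 0)

bond 0 |TF1
bond 1 |J2
bond 2 |I1
bond 3 |J1
bond 4 |J1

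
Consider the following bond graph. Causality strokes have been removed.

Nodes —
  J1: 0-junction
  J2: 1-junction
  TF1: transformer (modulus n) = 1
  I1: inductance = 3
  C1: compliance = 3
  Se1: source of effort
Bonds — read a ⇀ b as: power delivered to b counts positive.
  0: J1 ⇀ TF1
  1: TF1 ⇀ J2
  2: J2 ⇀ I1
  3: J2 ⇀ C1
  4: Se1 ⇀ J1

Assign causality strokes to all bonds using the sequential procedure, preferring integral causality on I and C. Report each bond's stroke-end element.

β0 →TF1
β1 →J2
β2 →I1
β3 →J2
β4 →J1

bond 4 →J1  (source Se1 imposes e)
bond 0 →TF1  (0-jn J1 has e-setter on 4)
bond 1 →J2  (TF TF1: opposite of bond 0)
bond 2 →I1  (I1: I, integral causality)
bond 3 →J2  (J2 flow already set via bond 2)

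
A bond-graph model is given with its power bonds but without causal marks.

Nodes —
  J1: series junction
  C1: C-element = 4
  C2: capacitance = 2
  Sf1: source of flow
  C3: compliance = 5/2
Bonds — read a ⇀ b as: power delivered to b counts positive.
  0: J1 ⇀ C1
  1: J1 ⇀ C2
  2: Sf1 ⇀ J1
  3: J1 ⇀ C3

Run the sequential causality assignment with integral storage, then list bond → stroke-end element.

bond 0 stroke→J1
bond 1 stroke→J1
bond 2 stroke→Sf1
bond 3 stroke→J1

b2 stroke→Sf1  (Sf1 (Sf) sets flow on bond)
b0 stroke→J1  (common-f at J1 fixed by 2)
b1 stroke→J1  (J1: bond 2 brought flow, rest push out)
b3 stroke→J1  (1-jn J1 has f-setter on 2)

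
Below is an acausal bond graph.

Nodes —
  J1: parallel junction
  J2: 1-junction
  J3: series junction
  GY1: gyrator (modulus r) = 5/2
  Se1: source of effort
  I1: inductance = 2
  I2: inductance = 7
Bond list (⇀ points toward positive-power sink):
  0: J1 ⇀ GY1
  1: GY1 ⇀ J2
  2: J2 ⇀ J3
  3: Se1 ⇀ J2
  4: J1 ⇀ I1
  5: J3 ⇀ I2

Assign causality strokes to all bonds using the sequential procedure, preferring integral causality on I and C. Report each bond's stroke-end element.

#3 |J2  (source Se1 imposes e)
#4 |I1  (I1 outputs flow p/I1)
#0 |J1  (J1: last free bond brings effort in)
#1 |J2  (GY1 both-in/both-out from 0)
#2 |J3  (J2: last free bond brings flow in)
#5 |I2  (closing 1-jn rule on J3)

bond 0 |J1
bond 1 |J2
bond 2 |J3
bond 3 |J2
bond 4 |I1
bond 5 |I2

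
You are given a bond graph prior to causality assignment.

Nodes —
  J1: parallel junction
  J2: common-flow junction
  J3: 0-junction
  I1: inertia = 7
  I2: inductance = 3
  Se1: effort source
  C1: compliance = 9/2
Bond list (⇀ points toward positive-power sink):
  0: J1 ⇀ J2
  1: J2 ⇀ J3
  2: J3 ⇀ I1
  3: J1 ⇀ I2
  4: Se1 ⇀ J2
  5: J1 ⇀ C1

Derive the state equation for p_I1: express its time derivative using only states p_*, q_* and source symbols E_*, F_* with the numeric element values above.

b4 stroke at J2  (Se1 fixes effort; stroke away)
b2 stroke at I1  (I1 integral (f out))
b1 stroke at J3  (J3: last free bond brings effort in)
b0 stroke at J2  (J2: bond 1 brought flow, rest push out)
b3 stroke at I2  (I2 outputs flow p/I2)
b5 stroke at J1  (J1: last free bond brings effort in)

dp_I1/dt = E_Se1 + 2*q_C1/9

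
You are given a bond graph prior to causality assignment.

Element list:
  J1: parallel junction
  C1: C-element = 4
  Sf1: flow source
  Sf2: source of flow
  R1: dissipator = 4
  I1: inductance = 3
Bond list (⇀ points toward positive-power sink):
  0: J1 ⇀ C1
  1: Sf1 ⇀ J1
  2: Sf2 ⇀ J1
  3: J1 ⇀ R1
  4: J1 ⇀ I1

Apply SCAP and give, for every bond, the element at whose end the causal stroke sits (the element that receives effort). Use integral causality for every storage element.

β0 stroke at J1
β1 stroke at Sf1
β2 stroke at Sf2
β3 stroke at R1
β4 stroke at I1

#1 stroke at Sf1  (source Sf1 imposes f)
#2 stroke at Sf2  (Sf2 fixes flow; stroke at Sf2)
#0 stroke at J1  (C1 outputs effort q/C1)
#3 stroke at R1  (common-e at J1 fixed by 0)
#4 stroke at I1  (common-e at J1 fixed by 0)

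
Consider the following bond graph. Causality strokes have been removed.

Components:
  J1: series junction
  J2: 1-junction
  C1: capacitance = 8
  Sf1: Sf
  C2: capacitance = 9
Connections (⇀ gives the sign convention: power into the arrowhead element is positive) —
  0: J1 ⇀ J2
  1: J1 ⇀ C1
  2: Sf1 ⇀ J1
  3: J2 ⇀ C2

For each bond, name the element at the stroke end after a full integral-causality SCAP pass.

β2 stroke→Sf1  (Sf1 (Sf) sets flow on bond)
β0 stroke→J1  (J1: bond 2 brought flow, rest push out)
β1 stroke→J1  (J1: bond 2 brought flow, rest push out)
β3 stroke→J2  (1-jn J2 has f-setter on 0)

#0 →J1
#1 →J1
#2 →Sf1
#3 →J2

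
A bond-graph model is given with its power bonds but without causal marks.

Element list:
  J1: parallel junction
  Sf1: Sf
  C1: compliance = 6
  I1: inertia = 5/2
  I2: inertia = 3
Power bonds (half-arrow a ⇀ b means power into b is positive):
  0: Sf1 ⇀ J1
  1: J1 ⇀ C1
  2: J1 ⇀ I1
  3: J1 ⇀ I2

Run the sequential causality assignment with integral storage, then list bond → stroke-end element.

bond 0 stroke→Sf1
bond 1 stroke→J1
bond 2 stroke→I1
bond 3 stroke→I2

b0 stroke at Sf1  (Sf1: flow source, stroke at near end)
b1 stroke at J1  (C1 integral (e out))
b2 stroke at I1  (J1: bond 1 brought effort, rest push out)
b3 stroke at I2  (common-e at J1 fixed by 1)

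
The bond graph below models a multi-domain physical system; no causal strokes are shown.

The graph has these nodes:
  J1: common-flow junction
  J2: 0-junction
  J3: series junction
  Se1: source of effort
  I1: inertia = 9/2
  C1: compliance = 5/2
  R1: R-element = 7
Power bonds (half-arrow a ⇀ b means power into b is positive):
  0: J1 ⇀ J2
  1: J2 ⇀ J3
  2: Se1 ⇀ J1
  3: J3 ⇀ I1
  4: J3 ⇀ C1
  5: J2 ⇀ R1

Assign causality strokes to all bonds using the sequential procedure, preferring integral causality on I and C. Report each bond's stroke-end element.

#2 |J1  (Se1 (Se) sets effort on bond)
#0 |J2  (J1 needs exactly one f-in)
#1 |J3  (J2: bond 0 brought effort, rest push out)
#5 |R1  (J2: bond 0 brought effort, rest push out)
#3 |I1  (I1 outputs flow p/I1)
#4 |J3  (J3: bond 3 brought flow, rest push out)

bond 0 stroke at J2
bond 1 stroke at J3
bond 2 stroke at J1
bond 3 stroke at I1
bond 4 stroke at J3
bond 5 stroke at R1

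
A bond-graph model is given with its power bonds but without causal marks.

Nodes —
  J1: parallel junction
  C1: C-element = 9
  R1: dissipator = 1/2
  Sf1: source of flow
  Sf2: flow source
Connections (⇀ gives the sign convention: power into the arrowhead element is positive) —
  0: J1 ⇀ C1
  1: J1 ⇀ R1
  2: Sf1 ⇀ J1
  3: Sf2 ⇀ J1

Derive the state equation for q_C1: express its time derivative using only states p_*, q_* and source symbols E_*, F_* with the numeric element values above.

b2 stroke→Sf1  (source Sf1 imposes f)
b3 stroke→Sf2  (Sf2 (Sf) sets flow on bond)
b0 stroke→J1  (C1: C, integral causality)
b1 stroke→R1  (J1 effort already set via bond 0)

dq_C1/dt = F_Sf1 + F_Sf2 - 2*q_C1/9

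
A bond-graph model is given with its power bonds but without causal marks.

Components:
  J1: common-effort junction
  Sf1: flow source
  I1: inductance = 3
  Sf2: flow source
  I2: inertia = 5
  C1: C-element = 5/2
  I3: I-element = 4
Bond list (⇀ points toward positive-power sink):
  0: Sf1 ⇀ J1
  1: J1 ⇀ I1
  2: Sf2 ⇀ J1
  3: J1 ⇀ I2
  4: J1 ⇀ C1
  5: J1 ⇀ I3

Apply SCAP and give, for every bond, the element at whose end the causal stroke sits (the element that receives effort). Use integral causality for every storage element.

#0 stroke→Sf1
#1 stroke→I1
#2 stroke→Sf2
#3 stroke→I2
#4 stroke→J1
#5 stroke→I3

β0 |Sf1  (Sf1: flow source, stroke at near end)
β2 |Sf2  (Sf2 fixes flow; stroke at Sf2)
β1 |I1  (prefer integral on I1)
β3 |I2  (I2 integral (f out))
β4 |J1  (C1: C, integral causality)
β5 |I3  (0-jn J1 has e-setter on 4)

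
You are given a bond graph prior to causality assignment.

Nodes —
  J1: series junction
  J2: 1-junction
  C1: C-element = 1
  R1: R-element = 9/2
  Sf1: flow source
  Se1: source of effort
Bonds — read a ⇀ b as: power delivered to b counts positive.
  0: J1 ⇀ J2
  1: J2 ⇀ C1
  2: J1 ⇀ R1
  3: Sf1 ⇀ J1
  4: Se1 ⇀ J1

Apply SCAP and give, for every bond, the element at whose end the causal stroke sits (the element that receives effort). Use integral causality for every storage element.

β3 stroke→Sf1  (Sf1: flow source, stroke at near end)
β4 stroke→J1  (Se1 (Se) sets effort on bond)
β0 stroke→J1  (1-jn J1 has f-setter on 3)
β2 stroke→J1  (J1: bond 3 brought flow, rest push out)
β1 stroke→J2  (common-f at J2 fixed by 0)

β0 stroke at J1
β1 stroke at J2
β2 stroke at J1
β3 stroke at Sf1
β4 stroke at J1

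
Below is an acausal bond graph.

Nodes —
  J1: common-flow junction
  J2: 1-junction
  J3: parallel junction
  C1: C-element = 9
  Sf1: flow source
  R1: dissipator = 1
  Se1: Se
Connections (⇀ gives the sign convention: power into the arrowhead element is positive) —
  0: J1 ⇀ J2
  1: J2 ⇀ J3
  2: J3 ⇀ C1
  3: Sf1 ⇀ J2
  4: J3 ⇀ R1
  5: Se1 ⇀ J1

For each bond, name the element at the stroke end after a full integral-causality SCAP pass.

bond 0 |J2
bond 1 |J2
bond 2 |J3
bond 3 |Sf1
bond 4 |R1
bond 5 |J1

#3 stroke→Sf1  (Sf1 (Sf) sets flow on bond)
#5 stroke→J1  (Se1 fixes effort; stroke away)
#0 stroke→J2  (closing 1-jn rule on J1)
#1 stroke→J2  (common-f at J2 fixed by 3)
#2 stroke→J3  (C1 integral (e out))
#4 stroke→R1  (0-jn J3 has e-setter on 2)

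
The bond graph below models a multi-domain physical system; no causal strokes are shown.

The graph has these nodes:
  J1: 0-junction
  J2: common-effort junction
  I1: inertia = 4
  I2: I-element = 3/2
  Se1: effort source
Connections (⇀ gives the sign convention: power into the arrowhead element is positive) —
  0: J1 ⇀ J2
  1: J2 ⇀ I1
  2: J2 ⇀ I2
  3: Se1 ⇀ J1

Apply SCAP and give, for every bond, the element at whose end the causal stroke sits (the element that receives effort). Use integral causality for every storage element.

bond 0 stroke→J2
bond 1 stroke→I1
bond 2 stroke→I2
bond 3 stroke→J1

bond 3 stroke→J1  (Se1: effort source, stroke at far end)
bond 0 stroke→J2  (J1: bond 3 brought effort, rest push out)
bond 1 stroke→I1  (J2 effort already set via bond 0)
bond 2 stroke→I2  (common-e at J2 fixed by 0)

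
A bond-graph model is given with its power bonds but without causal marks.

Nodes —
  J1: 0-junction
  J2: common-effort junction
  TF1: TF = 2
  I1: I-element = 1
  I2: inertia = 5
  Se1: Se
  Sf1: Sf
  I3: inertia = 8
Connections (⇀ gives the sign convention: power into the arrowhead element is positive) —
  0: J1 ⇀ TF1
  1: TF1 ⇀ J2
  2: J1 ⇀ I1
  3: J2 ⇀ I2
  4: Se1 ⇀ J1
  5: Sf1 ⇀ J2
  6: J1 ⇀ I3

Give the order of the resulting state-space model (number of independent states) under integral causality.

3  (I1, I2, I3 all integral)

β4 stroke at J1  (Se1 (Se) sets effort on bond)
β5 stroke at Sf1  (Sf1 fixes flow; stroke at Sf1)
β0 stroke at TF1  (0-jn J1 has e-setter on 4)
β2 stroke at I1  (J1 effort already set via bond 4)
β6 stroke at I3  (common-e at J1 fixed by 4)
β1 stroke at J2  (TF1: transformer flips bond 0)
β3 stroke at I2  (common-e at J2 fixed by 1)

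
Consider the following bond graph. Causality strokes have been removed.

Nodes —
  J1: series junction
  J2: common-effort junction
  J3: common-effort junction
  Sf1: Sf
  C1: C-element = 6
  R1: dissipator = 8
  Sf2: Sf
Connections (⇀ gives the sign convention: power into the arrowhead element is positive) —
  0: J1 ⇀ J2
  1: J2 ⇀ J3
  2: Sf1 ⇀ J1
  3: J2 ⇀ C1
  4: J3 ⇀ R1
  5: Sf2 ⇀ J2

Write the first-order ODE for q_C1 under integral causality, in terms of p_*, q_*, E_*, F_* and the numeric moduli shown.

dq_C1/dt = F_Sf1 + F_Sf2 - q_C1/48

#2 →Sf1  (Sf1 fixes flow; stroke at Sf1)
#5 →Sf2  (Sf2 fixes flow; stroke at Sf2)
#0 →J1  (J1: bond 2 brought flow, rest push out)
#3 →J2  (prefer integral on C1)
#1 →J3  (J2 effort already set via bond 3)
#4 →R1  (0-jn J3 has e-setter on 1)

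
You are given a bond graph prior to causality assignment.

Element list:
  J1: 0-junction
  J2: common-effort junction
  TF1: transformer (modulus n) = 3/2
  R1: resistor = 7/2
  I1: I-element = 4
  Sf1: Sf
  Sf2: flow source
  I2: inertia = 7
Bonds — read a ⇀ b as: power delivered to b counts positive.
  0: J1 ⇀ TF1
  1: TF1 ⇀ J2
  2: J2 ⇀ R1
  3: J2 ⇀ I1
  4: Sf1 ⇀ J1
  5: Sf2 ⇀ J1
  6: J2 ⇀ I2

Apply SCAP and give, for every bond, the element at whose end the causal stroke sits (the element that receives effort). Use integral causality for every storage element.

bond 4 |Sf1  (Sf1: flow source, stroke at near end)
bond 5 |Sf2  (source Sf2 imposes f)
bond 0 |J1  (only one effort-in slot at J1)
bond 1 |TF1  (TF1: transformer flips bond 0)
bond 3 |I1  (I1 outputs flow p/I1)
bond 6 |I2  (I2 integral (f out))
bond 2 |J2  (J2: last free bond brings effort in)

#0 stroke→J1
#1 stroke→TF1
#2 stroke→J2
#3 stroke→I1
#4 stroke→Sf1
#5 stroke→Sf2
#6 stroke→I2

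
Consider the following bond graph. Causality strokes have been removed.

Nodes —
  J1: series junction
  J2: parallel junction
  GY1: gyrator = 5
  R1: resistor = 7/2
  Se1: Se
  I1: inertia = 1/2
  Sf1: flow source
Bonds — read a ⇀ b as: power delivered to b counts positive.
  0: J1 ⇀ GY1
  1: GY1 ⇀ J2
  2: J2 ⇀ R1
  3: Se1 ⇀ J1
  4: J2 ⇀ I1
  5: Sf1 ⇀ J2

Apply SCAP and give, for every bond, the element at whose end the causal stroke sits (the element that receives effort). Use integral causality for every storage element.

#0 →GY1
#1 →GY1
#2 →J2
#3 →J1
#4 →I1
#5 →Sf1

β3 →J1  (Se1 (Se) sets effort on bond)
β5 →Sf1  (Sf1 (Sf) sets flow on bond)
β0 →GY1  (closing 1-jn rule on J1)
β1 →GY1  (GY1 both-in/both-out from 0)
β4 →I1  (I1 outputs flow p/I1)
β2 →J2  (J2: last free bond brings effort in)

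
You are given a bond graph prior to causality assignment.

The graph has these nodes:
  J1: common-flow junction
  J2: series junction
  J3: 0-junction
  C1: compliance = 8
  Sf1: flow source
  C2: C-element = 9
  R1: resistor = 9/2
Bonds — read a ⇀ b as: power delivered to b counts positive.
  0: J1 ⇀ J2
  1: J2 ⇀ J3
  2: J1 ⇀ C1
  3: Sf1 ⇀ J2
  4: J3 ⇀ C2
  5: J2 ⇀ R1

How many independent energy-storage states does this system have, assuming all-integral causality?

β3 stroke at Sf1  (Sf1: flow source, stroke at near end)
β0 stroke at J2  (J2: bond 3 brought flow, rest push out)
β1 stroke at J2  (common-f at J2 fixed by 3)
β5 stroke at J2  (common-f at J2 fixed by 3)
β4 stroke at J3  (closing 0-jn rule on J3)
β2 stroke at J1  (J1: bond 0 brought flow, rest push out)

2  (C1, C2 all integral)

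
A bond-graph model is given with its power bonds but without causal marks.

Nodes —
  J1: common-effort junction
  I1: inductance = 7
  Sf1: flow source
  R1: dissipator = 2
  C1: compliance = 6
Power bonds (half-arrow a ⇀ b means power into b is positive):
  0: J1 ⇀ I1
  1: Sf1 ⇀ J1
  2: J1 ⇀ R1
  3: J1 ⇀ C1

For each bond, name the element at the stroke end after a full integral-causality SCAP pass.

#1 stroke at Sf1  (Sf1 fixes flow; stroke at Sf1)
#0 stroke at I1  (I1 outputs flow p/I1)
#3 stroke at J1  (prefer integral on C1)
#2 stroke at R1  (0-jn J1 has e-setter on 3)

#0 stroke at I1
#1 stroke at Sf1
#2 stroke at R1
#3 stroke at J1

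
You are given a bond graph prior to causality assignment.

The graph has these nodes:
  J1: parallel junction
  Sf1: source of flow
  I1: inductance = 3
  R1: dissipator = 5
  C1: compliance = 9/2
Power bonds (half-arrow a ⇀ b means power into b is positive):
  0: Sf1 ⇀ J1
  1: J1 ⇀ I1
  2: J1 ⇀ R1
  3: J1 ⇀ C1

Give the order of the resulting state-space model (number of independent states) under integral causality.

2  (C1, I1 all integral)

bond 0 stroke at Sf1  (Sf1: flow source, stroke at near end)
bond 1 stroke at I1  (I1 outputs flow p/I1)
bond 3 stroke at J1  (C1: C, integral causality)
bond 2 stroke at R1  (J1: bond 3 brought effort, rest push out)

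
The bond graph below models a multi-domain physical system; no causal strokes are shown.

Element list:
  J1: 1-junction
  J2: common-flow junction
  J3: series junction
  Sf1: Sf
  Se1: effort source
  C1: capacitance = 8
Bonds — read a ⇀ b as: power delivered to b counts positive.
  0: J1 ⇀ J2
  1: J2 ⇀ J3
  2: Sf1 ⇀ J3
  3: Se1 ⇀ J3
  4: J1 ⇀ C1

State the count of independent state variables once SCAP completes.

bond 2 →Sf1  (Sf1 (Sf) sets flow on bond)
bond 3 →J3  (Se1 fixes effort; stroke away)
bond 1 →J3  (common-f at J3 fixed by 2)
bond 0 →J2  (common-f at J2 fixed by 1)
bond 4 →J1  (common-f at J1 fixed by 0)

1  (C1 all integral)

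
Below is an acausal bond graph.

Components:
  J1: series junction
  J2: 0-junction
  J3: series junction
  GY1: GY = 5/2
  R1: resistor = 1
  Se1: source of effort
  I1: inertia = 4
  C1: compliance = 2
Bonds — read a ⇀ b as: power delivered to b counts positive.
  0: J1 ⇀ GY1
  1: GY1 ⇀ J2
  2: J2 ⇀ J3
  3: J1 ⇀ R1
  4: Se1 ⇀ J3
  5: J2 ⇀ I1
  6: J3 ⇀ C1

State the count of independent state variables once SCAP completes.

#4 |J3  (Se1 fixes effort; stroke away)
#5 |I1  (prefer integral on I1)
#6 |J3  (C1: C, integral causality)
#2 |J2  (closing 1-jn rule on J3)
#1 |GY1  (J2: bond 2 brought effort, rest push out)
#0 |GY1  (GY GY1: same side as bond 1)
#3 |J1  (common-f at J1 fixed by 0)

2  (C1, I1 all integral)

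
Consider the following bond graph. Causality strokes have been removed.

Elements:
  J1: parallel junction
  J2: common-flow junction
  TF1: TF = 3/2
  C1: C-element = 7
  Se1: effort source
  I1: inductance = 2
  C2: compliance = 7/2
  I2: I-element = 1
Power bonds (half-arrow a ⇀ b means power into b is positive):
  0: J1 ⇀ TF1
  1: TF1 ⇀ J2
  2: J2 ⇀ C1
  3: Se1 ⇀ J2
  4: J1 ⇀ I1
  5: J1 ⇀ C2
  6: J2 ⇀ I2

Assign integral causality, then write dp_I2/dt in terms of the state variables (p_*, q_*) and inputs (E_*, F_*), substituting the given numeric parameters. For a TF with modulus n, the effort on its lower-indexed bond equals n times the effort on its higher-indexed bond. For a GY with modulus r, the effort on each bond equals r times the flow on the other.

dp_I2/dt = E_Se1 - q_C1/7 + 4*q_C2/21

bond 3 →J2  (source Se1 imposes e)
bond 2 →J2  (C1 integral (e out))
bond 4 →I1  (I1 outputs flow p/I1)
bond 5 →J1  (prefer integral on C2)
bond 0 →TF1  (0-jn J1 has e-setter on 5)
bond 1 →J2  (TF1: transformer flips bond 0)
bond 6 →I2  (J2: last free bond brings flow in)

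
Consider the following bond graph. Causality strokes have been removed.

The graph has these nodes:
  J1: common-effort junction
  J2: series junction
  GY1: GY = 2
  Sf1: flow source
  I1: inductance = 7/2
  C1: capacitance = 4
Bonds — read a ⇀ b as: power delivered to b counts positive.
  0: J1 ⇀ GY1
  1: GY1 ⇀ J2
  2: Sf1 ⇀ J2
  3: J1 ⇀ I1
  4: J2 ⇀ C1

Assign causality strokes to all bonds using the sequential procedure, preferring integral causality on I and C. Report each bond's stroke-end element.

#2 |Sf1  (Sf1 fixes flow; stroke at Sf1)
#1 |J2  (J2 flow already set via bond 2)
#4 |J2  (J2 flow already set via bond 2)
#0 |J1  (through GY1, causality inverts; strokes same side of GY1)
#3 |I1  (0-jn J1 has e-setter on 0)

bond 0 |J1
bond 1 |J2
bond 2 |Sf1
bond 3 |I1
bond 4 |J2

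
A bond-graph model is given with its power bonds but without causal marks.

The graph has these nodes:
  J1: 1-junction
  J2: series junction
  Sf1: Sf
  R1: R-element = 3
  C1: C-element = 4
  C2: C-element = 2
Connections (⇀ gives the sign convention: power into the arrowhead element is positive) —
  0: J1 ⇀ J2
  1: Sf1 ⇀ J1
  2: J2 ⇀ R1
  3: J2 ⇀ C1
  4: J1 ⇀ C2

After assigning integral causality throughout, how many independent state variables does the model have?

2  (C1, C2 all integral)

β1 stroke at Sf1  (source Sf1 imposes f)
β0 stroke at J1  (J1 flow already set via bond 1)
β4 stroke at J1  (common-f at J1 fixed by 1)
β2 stroke at J2  (J2 flow already set via bond 0)
β3 stroke at J2  (J2: bond 0 brought flow, rest push out)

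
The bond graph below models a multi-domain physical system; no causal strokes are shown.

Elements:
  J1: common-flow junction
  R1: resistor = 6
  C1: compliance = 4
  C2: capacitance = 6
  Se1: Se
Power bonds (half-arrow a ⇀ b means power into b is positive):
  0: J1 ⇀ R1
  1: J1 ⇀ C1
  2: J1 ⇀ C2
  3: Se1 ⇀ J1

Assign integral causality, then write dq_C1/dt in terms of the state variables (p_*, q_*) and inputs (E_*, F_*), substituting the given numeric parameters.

bond 3 →J1  (Se1 (Se) sets effort on bond)
bond 1 →J1  (C1: C, integral causality)
bond 2 →J1  (C2: C, integral causality)
bond 0 →R1  (closing 1-jn rule on J1)

dq_C1/dt = E_Se1/6 - q_C1/24 - q_C2/36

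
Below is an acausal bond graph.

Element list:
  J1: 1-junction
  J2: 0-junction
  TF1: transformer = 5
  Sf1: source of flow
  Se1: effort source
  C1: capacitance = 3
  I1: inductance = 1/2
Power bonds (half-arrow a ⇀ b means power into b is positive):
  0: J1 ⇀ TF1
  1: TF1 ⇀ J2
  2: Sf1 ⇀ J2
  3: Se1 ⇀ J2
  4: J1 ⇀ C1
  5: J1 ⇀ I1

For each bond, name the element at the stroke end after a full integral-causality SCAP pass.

b2 |Sf1  (Sf1: flow source, stroke at near end)
b3 |J2  (Se1 fixes effort; stroke away)
b1 |TF1  (J2: bond 3 brought effort, rest push out)
b0 |J1  (TF1: transformer flips bond 1)
b4 |J1  (C1 integral (e out))
b5 |I1  (closing 1-jn rule on J1)

β0 →J1
β1 →TF1
β2 →Sf1
β3 →J2
β4 →J1
β5 →I1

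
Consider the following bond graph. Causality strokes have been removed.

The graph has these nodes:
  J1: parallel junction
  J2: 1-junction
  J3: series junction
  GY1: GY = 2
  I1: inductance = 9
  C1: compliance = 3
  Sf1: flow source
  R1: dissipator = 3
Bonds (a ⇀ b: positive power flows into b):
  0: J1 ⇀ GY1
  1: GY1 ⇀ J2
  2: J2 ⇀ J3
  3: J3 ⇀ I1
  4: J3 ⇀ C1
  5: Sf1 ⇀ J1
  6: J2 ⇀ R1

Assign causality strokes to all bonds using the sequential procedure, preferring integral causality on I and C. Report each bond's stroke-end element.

b5 |Sf1  (Sf1 fixes flow; stroke at Sf1)
b0 |J1  (J1 needs exactly one e-in)
b1 |J2  (GY GY1: same side as bond 0)
b3 |I1  (I1: I, integral causality)
b2 |J3  (J3 flow already set via bond 3)
b4 |J3  (1-jn J3 has f-setter on 3)
b6 |J2  (1-jn J2 has f-setter on 2)

#0 stroke→J1
#1 stroke→J2
#2 stroke→J3
#3 stroke→I1
#4 stroke→J3
#5 stroke→Sf1
#6 stroke→J2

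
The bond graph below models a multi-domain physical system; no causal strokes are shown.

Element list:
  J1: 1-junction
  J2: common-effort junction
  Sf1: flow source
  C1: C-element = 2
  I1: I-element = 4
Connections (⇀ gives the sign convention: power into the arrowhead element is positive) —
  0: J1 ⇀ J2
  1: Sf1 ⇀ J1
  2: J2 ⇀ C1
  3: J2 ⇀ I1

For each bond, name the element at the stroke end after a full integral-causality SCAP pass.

β0 |J1
β1 |Sf1
β2 |J2
β3 |I1

b1 stroke at Sf1  (source Sf1 imposes f)
b0 stroke at J1  (1-jn J1 has f-setter on 1)
b2 stroke at J2  (C1: C, integral causality)
b3 stroke at I1  (J2: bond 2 brought effort, rest push out)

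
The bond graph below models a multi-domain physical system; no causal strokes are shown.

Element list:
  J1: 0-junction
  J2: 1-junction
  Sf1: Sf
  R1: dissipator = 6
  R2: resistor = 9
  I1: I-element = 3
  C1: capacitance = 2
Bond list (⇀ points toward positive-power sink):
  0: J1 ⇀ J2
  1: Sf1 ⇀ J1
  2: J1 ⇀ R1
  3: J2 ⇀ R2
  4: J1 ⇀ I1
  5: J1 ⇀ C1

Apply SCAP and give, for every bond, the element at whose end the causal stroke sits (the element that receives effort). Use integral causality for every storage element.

b1 stroke at Sf1  (Sf1 fixes flow; stroke at Sf1)
b4 stroke at I1  (I1: I, integral causality)
b5 stroke at J1  (C1 integral (e out))
b0 stroke at J2  (J1: bond 5 brought effort, rest push out)
b2 stroke at R1  (0-jn J1 has e-setter on 5)
b3 stroke at R2  (only one flow-in slot at J2)

β0 stroke at J2
β1 stroke at Sf1
β2 stroke at R1
β3 stroke at R2
β4 stroke at I1
β5 stroke at J1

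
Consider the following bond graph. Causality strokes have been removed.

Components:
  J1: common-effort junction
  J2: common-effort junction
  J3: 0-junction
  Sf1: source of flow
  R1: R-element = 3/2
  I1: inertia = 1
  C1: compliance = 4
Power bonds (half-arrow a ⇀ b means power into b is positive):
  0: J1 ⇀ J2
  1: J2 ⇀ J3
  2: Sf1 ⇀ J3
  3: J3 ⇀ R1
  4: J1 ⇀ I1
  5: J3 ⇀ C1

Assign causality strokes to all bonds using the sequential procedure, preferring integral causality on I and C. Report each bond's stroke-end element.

#2 stroke at Sf1  (source Sf1 imposes f)
#4 stroke at I1  (I1 integral (f out))
#0 stroke at J1  (J1 needs exactly one e-in)
#1 stroke at J2  (J2: last free bond brings effort in)
#5 stroke at J3  (C1 integral (e out))
#3 stroke at R1  (J3: bond 5 brought effort, rest push out)

b0 stroke→J1
b1 stroke→J2
b2 stroke→Sf1
b3 stroke→R1
b4 stroke→I1
b5 stroke→J3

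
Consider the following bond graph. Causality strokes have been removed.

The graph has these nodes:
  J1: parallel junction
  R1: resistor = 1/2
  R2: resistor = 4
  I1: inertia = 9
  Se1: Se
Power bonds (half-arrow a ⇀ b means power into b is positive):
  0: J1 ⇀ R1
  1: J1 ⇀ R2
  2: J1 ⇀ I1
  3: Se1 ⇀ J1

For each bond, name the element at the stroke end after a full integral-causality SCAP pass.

β3 |J1  (Se1 fixes effort; stroke away)
β0 |R1  (J1: bond 3 brought effort, rest push out)
β1 |R2  (common-e at J1 fixed by 3)
β2 |I1  (J1: bond 3 brought effort, rest push out)

#0 |R1
#1 |R2
#2 |I1
#3 |J1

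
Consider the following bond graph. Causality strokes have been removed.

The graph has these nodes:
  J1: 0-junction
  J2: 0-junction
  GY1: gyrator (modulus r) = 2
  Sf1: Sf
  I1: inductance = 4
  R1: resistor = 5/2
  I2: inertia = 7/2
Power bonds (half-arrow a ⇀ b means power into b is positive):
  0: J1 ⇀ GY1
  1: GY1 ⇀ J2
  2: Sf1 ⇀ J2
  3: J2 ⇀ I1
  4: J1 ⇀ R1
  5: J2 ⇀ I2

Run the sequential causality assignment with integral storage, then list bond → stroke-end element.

#2 |Sf1  (Sf1: flow source, stroke at near end)
#3 |I1  (prefer integral on I1)
#5 |I2  (I2 integral (f out))
#1 |J2  (J2: last free bond brings effort in)
#0 |J1  (GY1: gyrator matches bond 1)
#4 |R1  (common-e at J1 fixed by 0)

#0 stroke→J1
#1 stroke→J2
#2 stroke→Sf1
#3 stroke→I1
#4 stroke→R1
#5 stroke→I2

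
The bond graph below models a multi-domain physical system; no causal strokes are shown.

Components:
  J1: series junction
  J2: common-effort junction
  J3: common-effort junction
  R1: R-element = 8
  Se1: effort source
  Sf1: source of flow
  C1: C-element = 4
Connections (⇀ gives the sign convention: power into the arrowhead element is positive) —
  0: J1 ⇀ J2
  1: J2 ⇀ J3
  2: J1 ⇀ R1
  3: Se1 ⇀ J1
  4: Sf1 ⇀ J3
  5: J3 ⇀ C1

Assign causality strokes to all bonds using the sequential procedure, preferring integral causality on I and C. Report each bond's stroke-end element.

b0 |J1
b1 |J2
b2 |R1
b3 |J1
b4 |Sf1
b5 |J3

#3 |J1  (source Se1 imposes e)
#4 |Sf1  (Sf1 fixes flow; stroke at Sf1)
#5 |J3  (C1 outputs effort q/C1)
#1 |J2  (common-e at J3 fixed by 5)
#0 |J1  (0-jn J2 has e-setter on 1)
#2 |R1  (J1: last free bond brings flow in)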